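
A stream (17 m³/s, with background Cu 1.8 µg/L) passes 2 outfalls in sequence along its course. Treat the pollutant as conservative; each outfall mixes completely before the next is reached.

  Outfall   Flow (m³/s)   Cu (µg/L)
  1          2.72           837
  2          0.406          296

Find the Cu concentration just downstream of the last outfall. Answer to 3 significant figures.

121 µg/L

Outfall 1: combined Q = 19.72 m³/s; C = (17.00·1.800 + 2.720·837.0)/19.72 = 117.0 µg/L.
Outfall 2: combined Q = 20.13 m³/s; C = (19.72·117.0 + 0.4060·296.0)/20.13 = 120.6 µg/L.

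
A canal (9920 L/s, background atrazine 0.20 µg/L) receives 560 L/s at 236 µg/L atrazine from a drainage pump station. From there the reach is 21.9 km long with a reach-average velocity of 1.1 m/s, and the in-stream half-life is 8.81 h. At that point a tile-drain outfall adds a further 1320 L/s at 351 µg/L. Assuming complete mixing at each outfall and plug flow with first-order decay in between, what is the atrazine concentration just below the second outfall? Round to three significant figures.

46.6 µg/L

After mixing, C = (9920·0.2000 + 560.0·236.0) / 10480 = 134100/10480 = 12.80 µg/L; combined flow 10480 L/s.
Travel time t = 21.9·1000 / 1.1 = 19910 s = 5.530 h.
Half-life 8.81 h → k = ln 2 / 8.81 = 0.07868 h⁻¹ = 1.888 d⁻¹.
First-order decay: C = 12.80·exp(−k·t) = 12.80·0.6472 = 8.284 µg/L.
Second outfall: C = (10480·8.284 + 1320·351.0)/11800 = 46.62 µg/L.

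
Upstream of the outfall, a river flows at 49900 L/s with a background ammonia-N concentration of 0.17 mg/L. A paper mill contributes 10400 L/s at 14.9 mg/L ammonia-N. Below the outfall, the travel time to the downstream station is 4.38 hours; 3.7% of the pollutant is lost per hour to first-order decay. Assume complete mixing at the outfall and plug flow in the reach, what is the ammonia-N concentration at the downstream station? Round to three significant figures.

Mixed concentration C = ΣQC/ΣQ = (49900·0.1700 + 10400·14.90) / 60300 = 163400/60300 = 2.710 mg/L.
3.7%/h lost → k = −ln(1 − 0.037) = 0.03770 h⁻¹.
Decay over the reach: 2.710·exp(−kt) = 2.710·0.8478 = 2.298 mg/L.

2.30 mg/L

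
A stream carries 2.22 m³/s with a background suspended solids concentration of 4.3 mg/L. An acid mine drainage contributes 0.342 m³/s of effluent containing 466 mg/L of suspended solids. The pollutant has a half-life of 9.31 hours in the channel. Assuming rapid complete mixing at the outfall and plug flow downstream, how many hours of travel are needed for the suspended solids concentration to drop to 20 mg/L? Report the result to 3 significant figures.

Conservation of mass: C = (2.220·4.300 + 0.3420·466.0) / 2.562 = 168.9/2.562 = 65.93 mg/L.
Half-life 9.31 h → k = ln 2 / 9.31 = 0.07445 h⁻¹ = 1.787 d⁻¹.
65.93·exp(−k·t) = 20 → t = ln(65.93/20)/k = 57680 s = 16.02 h.

16.0 h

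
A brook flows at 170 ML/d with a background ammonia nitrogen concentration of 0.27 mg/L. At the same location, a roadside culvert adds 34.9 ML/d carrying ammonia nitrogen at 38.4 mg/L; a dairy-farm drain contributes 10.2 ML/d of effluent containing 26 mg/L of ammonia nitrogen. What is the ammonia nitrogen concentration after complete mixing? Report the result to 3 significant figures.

7.68 mg/L

Mixed concentration C = ΣQC/ΣQ = (170.0·0.2700 + 34.90·38.40 + 10.20·26.00) / 215.1 = 1651/215.1 = 7.677 mg/L.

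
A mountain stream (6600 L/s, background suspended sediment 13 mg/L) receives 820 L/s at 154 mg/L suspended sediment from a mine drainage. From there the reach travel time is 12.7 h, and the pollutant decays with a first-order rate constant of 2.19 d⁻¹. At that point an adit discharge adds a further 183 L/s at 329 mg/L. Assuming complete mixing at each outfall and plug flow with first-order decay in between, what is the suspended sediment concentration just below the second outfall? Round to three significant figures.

Flow-weighted average: C = (6600·13.00 + 820.0·154.0) / 7420 = 212100/7420 = 28.58 mg/L; combined flow 7420 L/s.
After decay, C = 28.58 × e^(−kt) = 28.58 × 0.3138 = 8.970 mg/L.
At the second outfall, C = (7420·8.970 + 183.0·329.0) / (7420 + 183.0) = 16.67 mg/L.

16.7 mg/L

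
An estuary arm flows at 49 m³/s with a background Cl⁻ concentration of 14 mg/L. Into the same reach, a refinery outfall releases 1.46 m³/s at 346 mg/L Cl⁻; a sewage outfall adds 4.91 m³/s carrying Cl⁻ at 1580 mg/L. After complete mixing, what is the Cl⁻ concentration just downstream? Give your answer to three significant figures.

162 mg/L

Mixed concentration C = ΣQC/ΣQ = (49.00·14.00 + 1.460·346.0 + 4.910·1580) / 55.37 = 8949/55.37 = 161.6 mg/L.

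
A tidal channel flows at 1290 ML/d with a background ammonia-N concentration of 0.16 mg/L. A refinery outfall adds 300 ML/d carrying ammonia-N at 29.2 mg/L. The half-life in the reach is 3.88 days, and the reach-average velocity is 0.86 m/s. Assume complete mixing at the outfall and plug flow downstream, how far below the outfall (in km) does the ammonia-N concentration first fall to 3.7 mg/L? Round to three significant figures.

175 km

After mixing, C = (1290·0.1600 + 300.0·29.20) / 1590 = 8966/1590 = 5.639 mg/L.
Half-life 3.88 d → k = ln 2 / 3.88 = 0.1786 d⁻¹.
Set 5.639·exp(−k·t) = 3.7 → t = ln(5.639/3.7)/k = 203800 s = 56.61 h.
Distance = v·t = 0.86·203800 = 175300 m = 175.3 km.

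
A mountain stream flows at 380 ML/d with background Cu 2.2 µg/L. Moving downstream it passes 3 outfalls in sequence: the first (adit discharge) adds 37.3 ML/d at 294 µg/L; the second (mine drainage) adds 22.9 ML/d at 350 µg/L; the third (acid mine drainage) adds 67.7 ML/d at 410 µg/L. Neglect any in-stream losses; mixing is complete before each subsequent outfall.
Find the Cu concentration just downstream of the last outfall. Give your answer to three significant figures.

Below outfall 1: Q → 417.3 ML/d, C = (380.0·2.200 + 37.30·294.0)/417.3 = 28.28 µg/L.
Below outfall 2: Q → 440.2 ML/d, C = (417.3·28.28 + 22.90·350.0)/440.2 = 45.02 µg/L.
Below outfall 3: Q → 507.9 ML/d, C = (440.2·45.02 + 67.70·410.0)/507.9 = 93.67 µg/L.

93.7 µg/L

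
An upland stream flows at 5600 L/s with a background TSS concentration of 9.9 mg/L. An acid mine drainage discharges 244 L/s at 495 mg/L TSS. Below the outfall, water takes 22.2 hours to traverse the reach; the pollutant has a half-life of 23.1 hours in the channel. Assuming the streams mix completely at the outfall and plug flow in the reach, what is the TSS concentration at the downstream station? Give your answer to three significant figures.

15.5 mg/L

Mass balance: C = (5600·9.900 + 244.0·495.0) / 5844 = 176200/5844 = 30.15 mg/L.
Half-life 23.1 h → k = ln 2 / 23.1 = 0.03001 h⁻¹ = 0.7202 d⁻¹.
First-order decay: C = 30.15·exp(−k·t) = 30.15·0.5137 = 15.49 mg/L.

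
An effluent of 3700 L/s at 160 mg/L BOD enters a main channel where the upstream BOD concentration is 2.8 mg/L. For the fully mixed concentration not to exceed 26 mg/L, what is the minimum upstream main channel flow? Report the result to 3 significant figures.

Set C_mix = 26: (Q·2.800 + 3700·160.0) / (Q + 3700) = 26
→ Q = 3700·(160.0 − 26)/(26 − 2.800) = 21370 L/s.

21400 L/s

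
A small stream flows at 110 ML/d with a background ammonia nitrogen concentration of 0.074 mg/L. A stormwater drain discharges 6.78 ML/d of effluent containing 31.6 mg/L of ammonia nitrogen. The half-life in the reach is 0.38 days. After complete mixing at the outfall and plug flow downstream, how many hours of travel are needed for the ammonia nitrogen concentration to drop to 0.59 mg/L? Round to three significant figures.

15.4 h

After mixing, C = (110.0·0.07400 + 6.780·31.60) / 116.8 = 222.4/116.8 = 1.904 mg/L.
Half-life 0.38 d → k = ln 2 / 0.38 = 1.824 d⁻¹.
1.904·exp(−k·t) = 0.59 → t = ln(1.904/0.59)/k = 55500 s = 15.42 h.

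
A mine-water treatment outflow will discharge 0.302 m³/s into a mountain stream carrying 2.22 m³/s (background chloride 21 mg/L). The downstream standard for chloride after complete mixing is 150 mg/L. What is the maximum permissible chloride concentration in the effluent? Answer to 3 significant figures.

1100 mg/L

At the limit, (Qr·Cr + Qe·Cₑ)/(Qr + Qe) = 150:
Cₑ = (2.522·150 − 2.220·21.00) / 0.3020 = 1098 mg/L.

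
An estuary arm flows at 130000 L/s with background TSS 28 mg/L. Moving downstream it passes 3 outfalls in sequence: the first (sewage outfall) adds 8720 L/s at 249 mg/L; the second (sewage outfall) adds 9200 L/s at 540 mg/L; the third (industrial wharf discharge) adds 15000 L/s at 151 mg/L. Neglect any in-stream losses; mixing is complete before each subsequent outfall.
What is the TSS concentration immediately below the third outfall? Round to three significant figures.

Outfall 1: combined Q = 138700 L/s; C = (130000·28.00 + 8720·249.0)/138700 = 41.89 mg/L.
Outfall 2: combined Q = 147900 L/s; C = (138700·41.89 + 9200·540.0)/147900 = 72.87 mg/L.
Outfall 3: combined Q = 162900 L/s; C = (147900·72.87 + 15000·151.0)/162900 = 80.07 mg/L.

80.1 mg/L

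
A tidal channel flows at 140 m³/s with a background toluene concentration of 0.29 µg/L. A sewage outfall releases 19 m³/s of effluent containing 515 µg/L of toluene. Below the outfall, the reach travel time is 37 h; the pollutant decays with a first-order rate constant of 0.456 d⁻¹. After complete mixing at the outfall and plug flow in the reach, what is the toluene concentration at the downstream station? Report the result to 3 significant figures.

30.6 µg/L

Conservation of mass: C = (140.0·0.2900 + 19.00·515.0) / 159.0 = 9826/159.0 = 61.80 µg/L.
First-order decay: C = 61.80·exp(−k·t) = 61.80·0.4951 = 30.60 µg/L.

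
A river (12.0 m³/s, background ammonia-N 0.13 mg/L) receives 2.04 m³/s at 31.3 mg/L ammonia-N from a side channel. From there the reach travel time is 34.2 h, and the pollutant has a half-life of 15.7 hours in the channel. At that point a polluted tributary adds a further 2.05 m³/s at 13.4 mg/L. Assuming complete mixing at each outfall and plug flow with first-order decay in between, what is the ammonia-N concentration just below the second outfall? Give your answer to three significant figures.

Flow-weighted average: C = (12.00·0.1300 + 2.040·31.30) / 14.04 = 65.41/14.04 = 4.659 mg/L; combined flow 14.04 m³/s.
Half-life 15.7 h → k = ln 2 / 15.7 = 0.04415 h⁻¹ = 1.060 d⁻¹.
First-order decay: C = 4.659·exp(−k·t) = 4.659·0.2209 = 1.029 mg/L.
At the second outfall, C = (14.04·1.029 + 2.050·13.40) / (14.04 + 2.050) = 2.605 mg/L.

2.61 mg/L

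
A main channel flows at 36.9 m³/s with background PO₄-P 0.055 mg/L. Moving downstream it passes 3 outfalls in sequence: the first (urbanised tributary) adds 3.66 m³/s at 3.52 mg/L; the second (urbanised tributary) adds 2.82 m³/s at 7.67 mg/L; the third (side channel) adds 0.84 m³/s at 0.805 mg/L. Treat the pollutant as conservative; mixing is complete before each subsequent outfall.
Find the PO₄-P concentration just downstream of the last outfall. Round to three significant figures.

0.842 mg/L

After outfall 1: Q = 36.90 + 3.660 = 40.56 m³/s; C = (36.90·0.05500 + 3.660·3.520)/40.56 = 0.3677 mg/L.
After outfall 2: Q = 40.56 + 2.820 = 43.38 m³/s; C = (40.56·0.3677 + 2.820·7.670)/43.38 = 0.8424 mg/L.
After outfall 3: Q = 43.38 + 0.8400 = 44.22 m³/s; C = (43.38·0.8424 + 0.8400·0.8050)/44.22 = 0.8417 mg/L.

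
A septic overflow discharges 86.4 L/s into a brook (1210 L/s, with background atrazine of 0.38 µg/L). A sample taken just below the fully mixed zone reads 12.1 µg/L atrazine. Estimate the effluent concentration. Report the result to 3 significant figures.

Mass balance: 1210·0.3800 + 86.40·Cₑ = 1296·12.10
→ Cₑ = (1296·12.10 − 1210·0.3800) / 86.40 = 176.2 µg/L.

176 µg/L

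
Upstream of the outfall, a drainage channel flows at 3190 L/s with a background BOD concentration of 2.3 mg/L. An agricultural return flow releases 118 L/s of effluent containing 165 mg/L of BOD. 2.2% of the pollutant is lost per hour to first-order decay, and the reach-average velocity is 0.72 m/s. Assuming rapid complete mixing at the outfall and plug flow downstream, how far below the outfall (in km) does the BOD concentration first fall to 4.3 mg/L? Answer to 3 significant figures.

73.8 km

Flow-weighted average: C = (3190·2.300 + 118.0·165.0) / 3308 = 26810/3308 = 8.104 mg/L.
2.2%/h lost → k = −ln(1 − 0.022) = 0.02225 h⁻¹.
Set 8.104·exp(−k·t) = 4.3 → t = ln(8.104/4.3)/k = 102600 s = 28.49 h.
Distance = v·t = 0.72·102600 = 73840 m = 73.84 km.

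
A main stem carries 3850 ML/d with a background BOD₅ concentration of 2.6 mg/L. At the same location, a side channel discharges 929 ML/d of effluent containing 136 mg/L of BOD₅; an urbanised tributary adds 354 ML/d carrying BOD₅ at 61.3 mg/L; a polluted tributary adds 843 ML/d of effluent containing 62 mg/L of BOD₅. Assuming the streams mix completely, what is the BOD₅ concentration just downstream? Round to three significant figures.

Mass balance: C = (3850·2.600 + 929.0·136.0 + 354.0·61.30 + 843.0·62.00) / 5976 = 210300/5976 = 35.19 mg/L.

35.2 mg/L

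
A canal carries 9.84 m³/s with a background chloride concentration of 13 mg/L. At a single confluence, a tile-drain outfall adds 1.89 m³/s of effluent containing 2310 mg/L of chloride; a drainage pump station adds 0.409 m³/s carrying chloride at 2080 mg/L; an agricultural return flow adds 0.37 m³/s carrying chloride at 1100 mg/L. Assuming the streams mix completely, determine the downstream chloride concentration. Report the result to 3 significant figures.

Conservation of mass: C = (9.840·13.00 + 1.890·2310 + 0.4090·2080 + 0.3700·1100) / 12.51 = 5752/12.51 = 459.8 mg/L.

460 mg/L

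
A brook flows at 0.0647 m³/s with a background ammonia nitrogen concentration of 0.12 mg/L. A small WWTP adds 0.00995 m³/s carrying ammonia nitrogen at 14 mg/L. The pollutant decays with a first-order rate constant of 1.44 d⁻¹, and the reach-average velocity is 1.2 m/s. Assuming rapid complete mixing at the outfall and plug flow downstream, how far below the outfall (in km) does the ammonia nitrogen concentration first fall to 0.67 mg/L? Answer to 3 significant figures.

Conservation of mass: C = (0.06470·0.1200 + 0.009950·14.00) / 0.07465 = 0.1471/0.07465 = 1.970 mg/L.
Set 1.970·exp(−k·t) = 0.67 → t = ln(1.970/0.67)/k = 64710 s = 17.98 h.
Distance = v·t = 1.2·64710 = 77650 m = 77.65 km.

77.7 km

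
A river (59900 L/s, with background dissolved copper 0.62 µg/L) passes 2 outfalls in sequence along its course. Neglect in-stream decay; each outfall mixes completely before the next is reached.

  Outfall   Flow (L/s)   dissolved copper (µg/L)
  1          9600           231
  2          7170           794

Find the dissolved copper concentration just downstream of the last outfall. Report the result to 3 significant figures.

104 µg/L

After outfall 1: Q = 59900 + 9600 = 69500 L/s; C = (59900·0.6200 + 9600·231.0)/69500 = 32.44 µg/L.
After outfall 2: Q = 69500 + 7170 = 76670 L/s; C = (69500·32.44 + 7170·794.0)/76670 = 103.7 µg/L.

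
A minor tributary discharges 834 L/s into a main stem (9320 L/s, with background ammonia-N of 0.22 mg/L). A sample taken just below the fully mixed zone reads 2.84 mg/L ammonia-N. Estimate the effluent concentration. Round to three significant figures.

32.1 mg/L

Mass balance: 9320·0.2200 + 834.0·Cₑ = 10150·2.840
→ Cₑ = (10150·2.840 − 9320·0.2200) / 834.0 = 32.12 mg/L.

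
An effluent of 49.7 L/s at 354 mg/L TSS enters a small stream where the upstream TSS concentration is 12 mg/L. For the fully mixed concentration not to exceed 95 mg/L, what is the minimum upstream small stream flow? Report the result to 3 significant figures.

155 L/s

Set C_mix = 95: (Q·12.00 + 49.70·354.0) / (Q + 49.70) = 95
→ Q = 49.70·(354.0 − 95)/(95 − 12.00) = 155.1 L/s.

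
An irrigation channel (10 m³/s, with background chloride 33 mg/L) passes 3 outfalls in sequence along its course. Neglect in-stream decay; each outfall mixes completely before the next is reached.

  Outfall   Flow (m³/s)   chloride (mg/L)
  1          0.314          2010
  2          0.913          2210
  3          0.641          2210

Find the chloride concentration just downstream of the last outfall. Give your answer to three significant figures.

Outfall 1: combined Q = 10.31 m³/s; C = (10.00·33.00 + 0.3140·2010)/10.31 = 93.19 mg/L.
Outfall 2: combined Q = 11.23 m³/s; C = (10.31·93.19 + 0.9130·2210)/11.23 = 265.3 mg/L.
Outfall 3: combined Q = 11.87 m³/s; C = (11.23·265.3 + 0.6410·2210)/11.87 = 370.4 mg/L.

370 mg/L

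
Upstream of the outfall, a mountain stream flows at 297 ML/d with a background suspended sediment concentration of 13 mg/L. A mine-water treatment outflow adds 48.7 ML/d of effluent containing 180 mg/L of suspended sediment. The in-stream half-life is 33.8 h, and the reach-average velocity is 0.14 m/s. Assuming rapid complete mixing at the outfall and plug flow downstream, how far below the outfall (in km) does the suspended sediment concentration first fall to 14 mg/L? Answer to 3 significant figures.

23.6 km

Flow-weighted average: C = (297.0·13.00 + 48.70·180.0) / 345.7 = 12630/345.7 = 36.53 mg/L.
Half-life 33.8 h → k = ln 2 / 33.8 = 0.02051 h⁻¹ = 0.4922 d⁻¹.
Set 36.53·exp(−k·t) = 14 → t = ln(36.53/14)/k = 168300 s = 46.76 h.
Distance = v·t = 0.14·168300 = 23570 m = 23.57 km.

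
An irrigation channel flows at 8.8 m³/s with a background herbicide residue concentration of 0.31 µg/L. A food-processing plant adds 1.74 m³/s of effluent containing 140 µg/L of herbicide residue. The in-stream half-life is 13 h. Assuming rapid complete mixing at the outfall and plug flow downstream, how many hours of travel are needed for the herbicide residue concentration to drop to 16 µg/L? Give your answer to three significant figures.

Flow-weighted average: C = (8.800·0.3100 + 1.740·140.0) / 10.54 = 246.3/10.54 = 23.37 µg/L.
Half-life 13 h → k = ln 2 / 13 = 0.05332 h⁻¹ = 1.280 d⁻¹.
23.37·exp(−k·t) = 16 → t = ln(23.37/16)/k = 25580 s = 7.106 h.

7.11 h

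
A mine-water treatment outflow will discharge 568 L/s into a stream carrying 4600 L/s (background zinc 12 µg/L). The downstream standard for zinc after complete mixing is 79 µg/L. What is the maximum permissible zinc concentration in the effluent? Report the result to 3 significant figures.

622 µg/L

At the limit, (Qr·Cr + Qe·Cₑ)/(Qr + Qe) = 79:
Cₑ = (5168·79 − 4600·12.00) / 568.0 = 621.6 µg/L.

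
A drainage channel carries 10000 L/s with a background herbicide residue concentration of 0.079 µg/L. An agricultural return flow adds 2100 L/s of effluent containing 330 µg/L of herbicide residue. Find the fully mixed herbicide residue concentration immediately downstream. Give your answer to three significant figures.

After mixing, C = (10000·0.07900 + 2100·330.0) / 12100 = 693800/12100 = 57.34 µg/L.

57.3 µg/L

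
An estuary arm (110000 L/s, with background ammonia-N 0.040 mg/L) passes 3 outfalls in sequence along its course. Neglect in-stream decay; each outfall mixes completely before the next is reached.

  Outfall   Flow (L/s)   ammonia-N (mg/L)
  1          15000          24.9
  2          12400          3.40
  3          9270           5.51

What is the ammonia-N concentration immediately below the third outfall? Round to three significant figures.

3.21 mg/L

Below outfall 1: Q → 125000 L/s, C = (110000·0.04000 + 15000·24.90)/125000 = 3.023 mg/L.
Below outfall 2: Q → 137400 L/s, C = (125000·3.023 + 12400·3.400)/137400 = 3.057 mg/L.
Below outfall 3: Q → 146700 L/s, C = (137400·3.057 + 9270·5.510)/146700 = 3.212 mg/L.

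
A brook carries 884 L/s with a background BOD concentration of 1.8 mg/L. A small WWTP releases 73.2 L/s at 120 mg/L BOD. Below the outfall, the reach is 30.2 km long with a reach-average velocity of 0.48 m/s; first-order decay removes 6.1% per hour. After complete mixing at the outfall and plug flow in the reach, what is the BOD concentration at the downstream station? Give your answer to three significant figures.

After mixing, C = (884.0·1.800 + 73.20·120.0) / 957.2 = 10380/957.2 = 10.84 mg/L.
Travel time t = 30.2·1000 / 0.48 = 62920 s = 17.48 h.
6.1%/h lost → k = −ln(1 − 0.061) = 0.06294 h⁻¹.
First-order decay: C = 10.84·exp(−k·t) = 10.84·0.3329 = 3.608 mg/L.

3.61 mg/L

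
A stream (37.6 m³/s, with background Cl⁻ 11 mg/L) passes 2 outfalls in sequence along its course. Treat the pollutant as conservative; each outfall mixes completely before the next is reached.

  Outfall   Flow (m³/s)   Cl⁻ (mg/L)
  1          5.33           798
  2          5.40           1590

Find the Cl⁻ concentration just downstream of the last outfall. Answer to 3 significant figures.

After outfall 1: Q = 37.60 + 5.330 = 42.93 m³/s; C = (37.60·11.00 + 5.330·798.0)/42.93 = 108.7 mg/L.
After outfall 2: Q = 42.93 + 5.400 = 48.33 m³/s; C = (42.93·108.7 + 5.400·1590)/48.33 = 274.2 mg/L.

274 mg/L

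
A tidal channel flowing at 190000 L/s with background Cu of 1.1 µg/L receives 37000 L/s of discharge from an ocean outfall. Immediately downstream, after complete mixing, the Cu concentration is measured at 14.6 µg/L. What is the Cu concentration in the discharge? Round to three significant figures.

83.9 µg/L

Mass balance: 190000·1.100 + 37000·Cₑ = 227000·14.60
→ Cₑ = (227000·14.60 − 190000·1.100) / 37000 = 83.92 µg/L.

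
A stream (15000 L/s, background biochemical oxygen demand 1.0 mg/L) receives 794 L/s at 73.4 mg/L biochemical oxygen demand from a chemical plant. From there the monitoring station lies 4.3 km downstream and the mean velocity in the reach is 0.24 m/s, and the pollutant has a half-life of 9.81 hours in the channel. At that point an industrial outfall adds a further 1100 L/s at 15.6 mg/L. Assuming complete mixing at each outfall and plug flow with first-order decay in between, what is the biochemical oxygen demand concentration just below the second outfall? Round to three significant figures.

Conservation of mass: C = (15000·1.000 + 794.0·73.40) / 15790 = 73280/15790 = 4.640 mg/L; combined flow 15790 L/s.
Travel time t = 4.3·1000 / 0.24 = 17920 s = 4.977 h.
Half-life 9.81 h → k = ln 2 / 9.81 = 0.07066 h⁻¹ = 1.696 d⁻¹.
After decay, C = 4.640 × e^(−kt) = 4.640 × 0.7035 = 3.264 mg/L.
At the second outfall, C = (15790·3.264 + 1100·15.60) / (15790 + 1100) = 4.067 mg/L.

4.07 mg/L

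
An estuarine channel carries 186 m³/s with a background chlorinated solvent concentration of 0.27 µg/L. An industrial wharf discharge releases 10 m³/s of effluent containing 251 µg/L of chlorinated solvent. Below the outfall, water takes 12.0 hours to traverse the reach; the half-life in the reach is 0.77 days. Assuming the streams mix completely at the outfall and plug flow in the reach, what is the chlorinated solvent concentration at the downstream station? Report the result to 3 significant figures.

Conservation of mass: C = (186.0·0.2700 + 10.00·251.0) / 196.0 = 2560/196.0 = 13.06 µg/L.
Half-life 0.77 d → k = ln 2 / 0.77 = 0.9002 d⁻¹.
After decay, C = 13.06 × e^(−kt) = 13.06 × 0.6376 = 8.328 µg/L.

8.33 µg/L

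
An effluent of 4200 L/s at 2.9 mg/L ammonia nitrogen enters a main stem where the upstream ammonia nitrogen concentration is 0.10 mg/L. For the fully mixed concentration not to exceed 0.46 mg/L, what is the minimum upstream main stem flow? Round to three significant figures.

28500 L/s

Set C_mix = 0.46: (Q·0.1000 + 4200·2.900) / (Q + 4200) = 0.46
→ Q = 4200·(2.900 − 0.46)/(0.46 − 0.1000) = 28470 L/s.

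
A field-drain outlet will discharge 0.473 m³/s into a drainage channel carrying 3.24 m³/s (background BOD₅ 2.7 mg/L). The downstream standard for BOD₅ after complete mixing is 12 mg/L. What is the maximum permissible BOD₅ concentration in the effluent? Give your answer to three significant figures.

At the limit, (Qr·Cr + Qe·Cₑ)/(Qr + Qe) = 12:
Cₑ = (3.713·12 − 3.240·2.700) / 0.4730 = 75.70 mg/L.

75.7 mg/L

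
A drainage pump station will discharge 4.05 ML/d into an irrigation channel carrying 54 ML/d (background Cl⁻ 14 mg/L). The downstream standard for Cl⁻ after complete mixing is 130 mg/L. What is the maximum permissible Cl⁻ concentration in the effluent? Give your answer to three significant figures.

1680 mg/L

At the limit, (Qr·Cr + Qe·Cₑ)/(Qr + Qe) = 130:
Cₑ = (58.05·130 − 54.00·14.00) / 4.050 = 1677 mg/L.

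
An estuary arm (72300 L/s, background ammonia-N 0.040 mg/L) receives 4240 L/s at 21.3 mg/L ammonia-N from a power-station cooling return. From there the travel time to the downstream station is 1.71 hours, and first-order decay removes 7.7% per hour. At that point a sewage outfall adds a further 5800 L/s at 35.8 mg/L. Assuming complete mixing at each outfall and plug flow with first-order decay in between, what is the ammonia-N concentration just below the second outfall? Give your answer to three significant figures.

3.51 mg/L

Mixed concentration C = ΣQC/ΣQ = (72300·0.04000 + 4240·21.30) / 76540 = 93200/76540 = 1.218 mg/L; combined flow 76540 L/s.
7.7%/h lost → k = −ln(1 − 0.077) = 0.08013 h⁻¹.
Decay over the reach: 1.218·exp(−kt) = 1.218·0.8720 = 1.062 mg/L.
Second outfall: C = (76540·1.062 + 5800·35.80)/82340 = 3.509 mg/L.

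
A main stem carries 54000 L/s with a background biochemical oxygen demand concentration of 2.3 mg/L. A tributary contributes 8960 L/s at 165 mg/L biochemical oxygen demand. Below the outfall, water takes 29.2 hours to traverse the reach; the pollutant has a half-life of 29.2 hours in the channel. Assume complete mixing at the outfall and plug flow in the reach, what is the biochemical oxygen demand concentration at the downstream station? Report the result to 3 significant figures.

After mixing, C = (54000·2.300 + 8960·165.0) / 62960 = 1603000/62960 = 25.45 mg/L.
Half-life 29.2 h → k = ln 2 / 29.2 = 0.02374 h⁻¹ = 0.5697 d⁻¹.
Applying C = C₀e^(−kt): 25.45 × 0.5000 = 12.73 mg/L.

12.7 mg/L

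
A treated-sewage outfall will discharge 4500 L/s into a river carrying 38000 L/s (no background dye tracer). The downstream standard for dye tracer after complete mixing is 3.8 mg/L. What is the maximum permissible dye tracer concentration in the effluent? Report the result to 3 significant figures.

At the limit, (Qr·Cr + Qe·Cₑ)/(Qr + Qe) = 3.8:
Cₑ = (42500·3.8 − 38000·0) / 4500 = 35.89 mg/L.

35.9 mg/L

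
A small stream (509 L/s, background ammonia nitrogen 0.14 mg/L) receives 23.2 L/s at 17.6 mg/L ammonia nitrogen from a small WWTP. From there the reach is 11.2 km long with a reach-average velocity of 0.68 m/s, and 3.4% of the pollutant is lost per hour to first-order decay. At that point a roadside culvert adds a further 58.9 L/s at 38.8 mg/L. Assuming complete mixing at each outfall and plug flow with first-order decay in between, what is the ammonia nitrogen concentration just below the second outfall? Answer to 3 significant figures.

4.56 mg/L

Conservation of mass: C = (509.0·0.1400 + 23.20·17.60) / 532.2 = 479.6/532.2 = 0.9011 mg/L; combined flow 532.2 L/s.
Travel time t = 11.2·1000 / 0.68 = 16470 s = 4.575 h.
3.4%/h lost → k = −ln(1 − 0.034) = 0.03459 h⁻¹.
Applying C = C₀e^(−kt): 0.9011 × 0.8536 = 0.7692 mg/L.
Second outfall: C = (532.2·0.7692 + 58.90·38.80)/591.1 = 4.559 mg/L.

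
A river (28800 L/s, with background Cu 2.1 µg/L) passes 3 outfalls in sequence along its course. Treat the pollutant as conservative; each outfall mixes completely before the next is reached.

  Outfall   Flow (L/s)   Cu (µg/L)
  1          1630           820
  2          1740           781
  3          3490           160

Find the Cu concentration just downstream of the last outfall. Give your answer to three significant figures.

After outfall 1: Q = 28800 + 1630 = 30430 L/s; C = (28800·2.100 + 1630·820.0)/30430 = 45.91 µg/L.
After outfall 2: Q = 30430 + 1740 = 32170 L/s; C = (30430·45.91 + 1740·781.0)/32170 = 85.67 µg/L.
After outfall 3: Q = 32170 + 3490 = 35660 L/s; C = (32170·85.67 + 3490·160.0)/35660 = 92.95 µg/L.

92.9 µg/L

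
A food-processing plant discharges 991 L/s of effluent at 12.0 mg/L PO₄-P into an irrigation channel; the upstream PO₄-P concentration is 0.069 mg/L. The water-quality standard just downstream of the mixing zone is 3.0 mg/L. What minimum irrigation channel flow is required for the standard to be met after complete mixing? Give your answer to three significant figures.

Set C_mix = 3.0: (Q·0.06900 + 991.0·12.00) / (Q + 991.0) = 3.0
→ Q = 991.0·(12.00 − 3.0)/(3.0 − 0.06900) = 3043 L/s.

3040 L/s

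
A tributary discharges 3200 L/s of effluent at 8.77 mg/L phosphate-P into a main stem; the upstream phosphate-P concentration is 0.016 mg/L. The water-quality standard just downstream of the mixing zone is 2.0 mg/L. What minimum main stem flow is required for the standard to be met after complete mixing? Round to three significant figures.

Set C_mix = 2.0: (Q·0.01600 + 3200·8.770) / (Q + 3200) = 2.0
→ Q = 3200·(8.770 − 2.0)/(2.0 − 0.01600) = 10920 L/s.

10900 L/s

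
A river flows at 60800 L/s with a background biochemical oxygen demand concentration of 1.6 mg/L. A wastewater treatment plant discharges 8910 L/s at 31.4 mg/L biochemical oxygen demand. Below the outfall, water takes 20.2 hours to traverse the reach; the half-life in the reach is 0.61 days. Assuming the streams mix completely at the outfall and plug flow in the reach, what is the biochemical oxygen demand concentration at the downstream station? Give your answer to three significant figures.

After mixing, C = (60800·1.600 + 8910·31.40) / 69710 = 377100/69710 = 5.409 mg/L.
Half-life 0.61 d → k = ln 2 / 0.61 = 1.136 d⁻¹.
Decay over the reach: 5.409·exp(−kt) = 5.409·0.3843 = 2.079 mg/L.

2.08 mg/L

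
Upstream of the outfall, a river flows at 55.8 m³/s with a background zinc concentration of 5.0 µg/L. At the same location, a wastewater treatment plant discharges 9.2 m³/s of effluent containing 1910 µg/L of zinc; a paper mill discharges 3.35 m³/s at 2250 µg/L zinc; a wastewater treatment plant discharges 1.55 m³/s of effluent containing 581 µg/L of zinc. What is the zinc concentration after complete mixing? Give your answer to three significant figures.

376 µg/L

Mass balance: C = (55.80·5.000 + 9.200·1910 + 3.350·2250 + 1.550·581.0) / 69.90 = 26290/69.90 = 376.1 µg/L.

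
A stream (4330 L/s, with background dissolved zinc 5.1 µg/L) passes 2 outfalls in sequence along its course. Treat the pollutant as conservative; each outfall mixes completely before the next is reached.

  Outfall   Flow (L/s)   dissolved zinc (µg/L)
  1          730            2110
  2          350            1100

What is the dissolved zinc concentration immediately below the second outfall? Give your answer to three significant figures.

360 µg/L

Outfall 1: combined Q = 5060 L/s; C = (4330·5.100 + 730.0·2110)/5060 = 308.8 µg/L.
Outfall 2: combined Q = 5410 L/s; C = (5060·308.8 + 350.0·1100)/5410 = 360.0 µg/L.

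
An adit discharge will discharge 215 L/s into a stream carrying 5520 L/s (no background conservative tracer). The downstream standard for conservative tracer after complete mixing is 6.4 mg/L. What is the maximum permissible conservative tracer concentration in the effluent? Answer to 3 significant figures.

171 mg/L

At the limit, (Qr·Cr + Qe·Cₑ)/(Qr + Qe) = 6.4:
Cₑ = (5735·6.4 − 5520·0) / 215.0 = 170.7 mg/L.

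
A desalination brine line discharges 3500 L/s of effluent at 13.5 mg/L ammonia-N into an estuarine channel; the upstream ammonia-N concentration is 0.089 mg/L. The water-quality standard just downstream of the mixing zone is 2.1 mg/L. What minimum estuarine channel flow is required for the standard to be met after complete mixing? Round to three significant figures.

19800 L/s

Set C_mix = 2.1: (Q·0.08900 + 3500·13.50) / (Q + 3500) = 2.1
→ Q = 3500·(13.50 − 2.1)/(2.1 − 0.08900) = 19840 L/s.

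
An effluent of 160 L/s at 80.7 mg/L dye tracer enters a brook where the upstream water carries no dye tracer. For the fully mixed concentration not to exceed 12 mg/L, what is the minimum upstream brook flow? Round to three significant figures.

Set C_mix = 12: (Q·0 + 160.0·80.70) / (Q + 160.0) = 12
→ Q = 160.0·(80.70 − 12)/(12 − 0) = 916.0 L/s.

916 L/s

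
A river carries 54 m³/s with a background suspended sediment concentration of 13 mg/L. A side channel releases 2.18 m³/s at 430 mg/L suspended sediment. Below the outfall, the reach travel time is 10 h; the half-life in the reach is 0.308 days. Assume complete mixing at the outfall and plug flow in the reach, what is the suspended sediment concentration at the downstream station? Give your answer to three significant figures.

11.4 mg/L

Conservation of mass: C = (54.00·13.00 + 2.180·430.0) / 56.18 = 1639/56.18 = 29.18 mg/L.
Half-life 0.308 d → k = ln 2 / 0.308 = 2.250 d⁻¹.
First-order decay: C = 29.18·exp(−k·t) = 29.18·0.3915 = 11.43 mg/L.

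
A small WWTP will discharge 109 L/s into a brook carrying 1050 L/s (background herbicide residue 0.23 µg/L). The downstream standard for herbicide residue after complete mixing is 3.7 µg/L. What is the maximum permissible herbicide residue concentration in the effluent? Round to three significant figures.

37.1 µg/L

At the limit, (Qr·Cr + Qe·Cₑ)/(Qr + Qe) = 3.7:
Cₑ = (1159·3.7 − 1050·0.2300) / 109.0 = 37.13 µg/L.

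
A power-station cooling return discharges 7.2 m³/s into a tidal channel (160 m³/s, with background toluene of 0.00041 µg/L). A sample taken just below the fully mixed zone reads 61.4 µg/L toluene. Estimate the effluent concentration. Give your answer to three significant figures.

1430 µg/L

Mass balance: 160.0·0.0004100 + 7.200·Cₑ = 167.2·61.40
→ Cₑ = (167.2·61.40 − 160.0·0.0004100) / 7.200 = 1426 µg/L.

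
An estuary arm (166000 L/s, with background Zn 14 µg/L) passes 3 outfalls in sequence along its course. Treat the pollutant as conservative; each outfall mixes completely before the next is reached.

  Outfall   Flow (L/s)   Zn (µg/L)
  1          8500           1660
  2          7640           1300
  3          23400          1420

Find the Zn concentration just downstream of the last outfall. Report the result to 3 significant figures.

290 µg/L

Outfall 1: combined Q = 174500 L/s; C = (166000·14.00 + 8500·1660)/174500 = 94.18 µg/L.
Outfall 2: combined Q = 182100 L/s; C = (174500·94.18 + 7640·1300)/182100 = 144.8 µg/L.
Outfall 3: combined Q = 205500 L/s; C = (182100·144.8 + 23400·1420)/205500 = 289.9 µg/L.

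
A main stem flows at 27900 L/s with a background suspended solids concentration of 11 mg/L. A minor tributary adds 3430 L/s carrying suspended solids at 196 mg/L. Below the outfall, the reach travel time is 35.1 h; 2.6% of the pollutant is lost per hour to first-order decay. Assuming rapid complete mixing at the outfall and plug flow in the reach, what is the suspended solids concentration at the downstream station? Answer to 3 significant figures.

Mass balance: C = (27900·11.00 + 3430·196.0) / 31330 = 979200/31330 = 31.25 mg/L.
2.6%/h lost → k = −ln(1 − 0.026) = 0.02634 h⁻¹.
First-order decay: C = 31.25·exp(−k·t) = 31.25·0.3967 = 12.40 mg/L.

12.4 mg/L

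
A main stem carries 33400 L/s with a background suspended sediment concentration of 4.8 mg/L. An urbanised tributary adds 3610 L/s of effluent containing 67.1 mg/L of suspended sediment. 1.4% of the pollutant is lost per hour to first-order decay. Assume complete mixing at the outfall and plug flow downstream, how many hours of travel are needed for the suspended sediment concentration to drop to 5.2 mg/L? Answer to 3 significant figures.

52.3 h

Mass balance: C = (33400·4.800 + 3610·67.10) / 37010 = 402600/37010 = 10.88 mg/L.
1.4%/h lost → k = −ln(1 − 0.014) = 0.01410 h⁻¹.
10.88·exp(−k·t) = 5.2 → t = ln(10.88/5.2)/k = 188400 s = 52.34 h.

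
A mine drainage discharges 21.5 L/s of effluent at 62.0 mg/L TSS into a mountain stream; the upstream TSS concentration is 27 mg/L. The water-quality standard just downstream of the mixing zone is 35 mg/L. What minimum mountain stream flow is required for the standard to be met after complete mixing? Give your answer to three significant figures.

Set C_mix = 35: (Q·27.00 + 21.50·62.00) / (Q + 21.50) = 35
→ Q = 21.50·(62.00 − 35)/(35 − 27.00) = 72.56 L/s.

72.6 L/s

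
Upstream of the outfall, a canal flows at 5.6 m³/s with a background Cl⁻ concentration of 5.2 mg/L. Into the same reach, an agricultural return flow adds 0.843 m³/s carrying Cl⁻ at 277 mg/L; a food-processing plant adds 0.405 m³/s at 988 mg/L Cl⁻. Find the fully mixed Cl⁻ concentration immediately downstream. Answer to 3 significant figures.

Mixed concentration C = ΣQC/ΣQ = (5.600·5.200 + 0.8430·277.0 + 0.4050·988.0) / 6.848 = 662.8/6.848 = 96.78 mg/L.

96.8 mg/L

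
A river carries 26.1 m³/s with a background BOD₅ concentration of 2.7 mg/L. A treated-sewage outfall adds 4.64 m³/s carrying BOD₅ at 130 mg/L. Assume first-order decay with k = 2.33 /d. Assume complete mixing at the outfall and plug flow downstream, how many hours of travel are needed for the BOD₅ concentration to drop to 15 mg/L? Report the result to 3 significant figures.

Mixed concentration C = ΣQC/ΣQ = (26.10·2.700 + 4.640·130.0) / 30.74 = 673.7/30.74 = 21.92 mg/L.
21.92·exp(−k·t) = 15 → t = ln(21.92/15)/k = 14060 s = 3.905 h.

3.91 h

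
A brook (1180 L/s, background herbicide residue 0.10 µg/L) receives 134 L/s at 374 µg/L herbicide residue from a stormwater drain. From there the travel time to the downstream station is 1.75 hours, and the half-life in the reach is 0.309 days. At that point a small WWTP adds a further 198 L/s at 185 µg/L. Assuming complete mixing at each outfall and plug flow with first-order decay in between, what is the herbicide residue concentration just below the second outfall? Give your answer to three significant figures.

Mixed concentration C = ΣQC/ΣQ = (1180·0.1000 + 134.0·374.0) / 1314 = 50230/1314 = 38.23 µg/L; combined flow 1314 L/s.
Half-life 0.309 d → k = ln 2 / 0.309 = 2.243 d⁻¹.
Applying C = C₀e^(−kt): 38.23 × 0.8491 = 32.46 µg/L.
At the second outfall, C = (1314·32.46 + 198.0·185.0) / (1314 + 198.0) = 52.44 µg/L.

52.4 µg/L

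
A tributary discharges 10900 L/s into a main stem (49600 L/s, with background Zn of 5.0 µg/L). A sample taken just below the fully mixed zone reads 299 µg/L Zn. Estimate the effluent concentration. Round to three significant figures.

Mass balance: 49600·5.000 + 10900·Cₑ = 60500·299.0
→ Cₑ = (60500·299.0 − 49600·5.000) / 10900 = 1637 µg/L.

1640 µg/L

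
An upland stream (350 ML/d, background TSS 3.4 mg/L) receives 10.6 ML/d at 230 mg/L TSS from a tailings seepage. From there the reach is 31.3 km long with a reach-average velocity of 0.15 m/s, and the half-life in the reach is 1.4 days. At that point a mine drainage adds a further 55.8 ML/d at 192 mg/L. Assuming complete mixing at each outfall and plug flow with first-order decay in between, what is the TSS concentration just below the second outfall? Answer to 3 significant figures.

28.4 mg/L

Flow-weighted average: C = (350.0·3.400 + 10.60·230.0) / 360.6 = 3628/360.6 = 10.06 mg/L; combined flow 360.6 ML/d.
Travel time t = 31.3·1000 / 0.15 = 208700 s = 57.96 h.
Half-life 1.4 d → k = ln 2 / 1.4 = 0.4951 d⁻¹.
First-order decay: C = 10.06·exp(−k·t) = 10.06·0.3025 = 3.043 mg/L.
At the second outfall, C = (360.6·3.043 + 55.80·192.0) / (360.6 + 55.80) = 28.36 mg/L.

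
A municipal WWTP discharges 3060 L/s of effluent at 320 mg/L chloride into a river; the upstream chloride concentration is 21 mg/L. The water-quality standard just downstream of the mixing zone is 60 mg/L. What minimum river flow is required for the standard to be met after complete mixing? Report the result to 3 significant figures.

Set C_mix = 60: (Q·21.00 + 3060·320.0) / (Q + 3060) = 60
→ Q = 3060·(320.0 − 60)/(60 − 21.00) = 20400 L/s.

20400 L/s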